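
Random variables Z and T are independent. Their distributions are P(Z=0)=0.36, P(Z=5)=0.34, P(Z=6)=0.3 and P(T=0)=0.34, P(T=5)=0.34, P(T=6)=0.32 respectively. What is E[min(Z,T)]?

E[min(Z,T)] = Σ_z Σ_t min(z,t) · P(Z=z)P(T=t)
 = 0·0.1224 + 0·0.1224 + 0·0.1152 + 0·0.1156 + 5·0.1156 + 5·0.1088 + 0·0.102 + 5·0.102 + 6·0.096
 = 0 + 0 + 0 + 0 + 0.578 + 0.544 + 0 + 0.51 + 0.576
 = 2.208

2.208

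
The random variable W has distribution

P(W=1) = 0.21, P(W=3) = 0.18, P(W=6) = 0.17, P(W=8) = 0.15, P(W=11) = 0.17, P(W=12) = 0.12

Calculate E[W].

6.28

E[W] = Σ w·P(W=w)
 = 1·0.21 + 3·0.18 + 6·0.17 + 8·0.15 + 11·0.17 + 12·0.12
 = 0.21 + 0.54 + 1.02 + 1.2 + 1.87 + 1.44
 = 6.28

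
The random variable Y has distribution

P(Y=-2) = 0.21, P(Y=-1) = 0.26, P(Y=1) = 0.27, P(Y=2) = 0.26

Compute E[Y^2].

E[Y^2] = Σ y^2·P(Y=y)
 = 4·0.21 + 1·0.26 + 1·0.27 + 4·0.26
 = 0.84 + 0.26 + 0.27 + 1.04
 = 2.41

2.41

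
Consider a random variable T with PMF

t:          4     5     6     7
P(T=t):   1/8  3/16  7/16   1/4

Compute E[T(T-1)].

28.875

E[T(T-1)] = Σ t(t-1)·P(T=t)
 = 12·1/8 + 20·3/16 + 30·7/16 + 42·1/4
 = 3/2 + 15/4 + 105/8 + 21/2
 = 231/8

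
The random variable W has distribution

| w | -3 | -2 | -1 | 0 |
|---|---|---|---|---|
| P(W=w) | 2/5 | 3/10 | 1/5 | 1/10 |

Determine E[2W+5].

1

E[2W+5] = Σ (2w+5)·P(W=w)
 = (-1)·2/5 + 1·3/10 + 3·1/5 + 5·1/10
 = (-2/5) + 3/10 + 3/5 + 1/2
 = 1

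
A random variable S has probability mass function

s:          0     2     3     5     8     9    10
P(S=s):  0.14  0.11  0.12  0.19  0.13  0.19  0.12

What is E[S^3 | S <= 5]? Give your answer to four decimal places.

49.7679

P(S <= 5) = 0.14 + 0.11 + 0.12 + 0.19 = 0.56.
E[S^3 | S <= 5] = [0·0.14 + 8·0.11 + 27·0.12 + 125·0.19] / 0.56
 = 27.87 / 0.56
 = 2787/56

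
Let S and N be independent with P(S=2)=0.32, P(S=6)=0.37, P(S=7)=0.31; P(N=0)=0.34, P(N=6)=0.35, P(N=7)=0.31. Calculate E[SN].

21.4781

E[SN] = Σ_s Σ_n sn · P(S=s)P(N=n)
 = 0·0.1088 + 12·0.112 + 14·0.0992 + 0·0.1258 + 36·0.1295 + 42·0.1147 + 0·0.1054 + 42·0.1085 + 49·0.0961
 = 0 + 1.344 + 1.3888 + 0 + 4.662 + 4.8174 + 0 + 4.557 + 4.7089
 = 21.4781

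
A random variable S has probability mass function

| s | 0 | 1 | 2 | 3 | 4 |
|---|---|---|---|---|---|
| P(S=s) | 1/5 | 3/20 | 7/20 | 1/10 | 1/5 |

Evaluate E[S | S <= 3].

P(S <= 3) = 1/5 + 3/20 + 7/20 + 1/10 = 4/5.
E[S | S <= 3] = [0·1/5 + 1·3/20 + 2·7/20 + 3·1/10] / (4/5)
 = 23/20 / (4/5)
 = 23/16

1.4375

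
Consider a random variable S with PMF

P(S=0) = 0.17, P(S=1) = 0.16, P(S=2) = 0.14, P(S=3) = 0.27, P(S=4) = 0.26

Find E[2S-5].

-0.42

E[2S-5] = Σ (2s-5)·P(S=s)
 = (-5)·0.17 + (-3)·0.16 + (-1)·0.14 + 1·0.27 + 3·0.26
 = (-0.85) + (-0.48) + (-0.14) + 0.27 + 0.78
 = -0.42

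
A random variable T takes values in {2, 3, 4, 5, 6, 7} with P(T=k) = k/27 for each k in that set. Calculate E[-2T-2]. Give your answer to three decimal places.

-12.296

E[-2T-2] = Σ (-2t-2)·P(T=t)
 = (-6)·2/27 + (-8)·1/9 + (-10)·4/27 + (-12)·5/27 + (-14)·2/9 + (-16)·7/27
 = (-4/9) + (-8/9) + (-40/27) + (-20/9) + (-28/9) + (-112/27)
 = -332/27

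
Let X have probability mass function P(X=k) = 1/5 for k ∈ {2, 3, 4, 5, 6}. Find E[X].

4

E[X] = Σ x·P(X=x)
 = 2·1/5 + 3·1/5 + 4·1/5 + 5·1/5 + 6·1/5
 = 2/5 + 3/5 + 4/5 + 1 + 6/5
 = 4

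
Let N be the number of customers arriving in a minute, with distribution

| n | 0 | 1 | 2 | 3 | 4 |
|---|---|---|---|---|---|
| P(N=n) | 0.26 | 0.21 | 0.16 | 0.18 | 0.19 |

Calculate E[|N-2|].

1.29

E[|N-2|] = Σ |n-2|·P(N=n)
 = 2·0.26 + 1·0.21 + 0·0.16 + 1·0.18 + 2·0.19
 = 0.52 + 0.21 + 0 + 0.18 + 0.38
 = 1.29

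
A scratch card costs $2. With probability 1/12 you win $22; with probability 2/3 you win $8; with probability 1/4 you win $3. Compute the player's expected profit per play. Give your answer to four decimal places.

5.9167

E[payout] = 22·1/12 + 8·2/3 + 3·1/4
 = 11/6 + 16/3 + 3/4
 = 95/12
Net = 95/12 - 2 = 71/12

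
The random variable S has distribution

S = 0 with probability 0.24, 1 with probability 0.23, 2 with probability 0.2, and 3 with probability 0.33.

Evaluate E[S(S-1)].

E[S(S-1)] = Σ s(s-1)·P(S=s)
 = 0·0.24 + 0·0.23 + 2·0.2 + 6·0.33
 = 0 + 0 + 0.4 + 1.98
 = 2.38

2.38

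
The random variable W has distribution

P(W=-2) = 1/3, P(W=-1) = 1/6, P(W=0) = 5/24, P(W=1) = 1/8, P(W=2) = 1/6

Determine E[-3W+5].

6.125

E[-3W+5] = Σ (-3w+5)·P(W=w)
 = 11·1/3 + 8·1/6 + 5·5/24 + 2·1/8 + (-1)·1/6
 = 11/3 + 4/3 + 25/24 + 1/4 + (-1/6)
 = 49/8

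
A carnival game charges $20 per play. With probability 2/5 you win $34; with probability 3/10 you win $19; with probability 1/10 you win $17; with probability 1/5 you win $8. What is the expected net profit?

E[payout] = 34·2/5 + 19·3/10 + 17·1/10 + 8·1/5
 = 68/5 + 57/10 + 17/10 + 8/5
 = 113/5
Net = 113/5 - 20 = 13/5

2.6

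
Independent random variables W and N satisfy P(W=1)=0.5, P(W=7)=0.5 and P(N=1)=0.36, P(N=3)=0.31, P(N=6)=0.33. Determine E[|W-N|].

3

E[|W-N|] = Σ_w Σ_n |w-n| · P(W=w)P(N=n)
 = 0·0.18 + 2·0.155 + 5·0.165 + 6·0.18 + 4·0.155 + 1·0.165
 = 0 + 0.31 + 0.825 + 1.08 + 0.62 + 0.165
 = 3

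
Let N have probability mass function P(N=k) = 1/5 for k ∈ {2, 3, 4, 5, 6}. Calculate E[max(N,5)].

E[max(N,5)] = Σ max(n,5)·P(N=n)
 = 5·1/5 + 5·1/5 + 5·1/5 + 5·1/5 + 6·1/5
 = 1 + 1 + 1 + 1 + 6/5
 = 26/5

5.2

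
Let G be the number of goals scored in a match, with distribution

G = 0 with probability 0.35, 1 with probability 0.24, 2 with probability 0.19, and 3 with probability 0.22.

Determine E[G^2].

E[G^2] = Σ g^2·P(G=g)
 = 0·0.35 + 1·0.24 + 4·0.19 + 9·0.22
 = 0 + 0.24 + 0.76 + 1.98
 = 2.98

2.98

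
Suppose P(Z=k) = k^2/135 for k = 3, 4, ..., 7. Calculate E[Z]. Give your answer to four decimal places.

5.7407

E[Z] = Σ z·P(Z=z)
 = 3·1/15 + 4·16/135 + 5·5/27 + 6·4/15 + 7·49/135
 = 1/5 + 64/135 + 25/27 + 8/5 + 343/135
 = 155/27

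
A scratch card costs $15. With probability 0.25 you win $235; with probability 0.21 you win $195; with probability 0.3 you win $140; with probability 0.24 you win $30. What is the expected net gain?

133.9

E[payout] = 235·0.25 + 195·0.21 + 140·0.3 + 30·0.24
 = 58.75 + 40.95 + 42 + 7.2
 = 148.9
Net = 148.9 - 15 = 133.9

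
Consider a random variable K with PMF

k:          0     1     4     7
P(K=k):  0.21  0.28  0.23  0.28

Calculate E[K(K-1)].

E[K(K-1)] = Σ k(k-1)·P(K=k)
 = 0·0.21 + 0·0.28 + 12·0.23 + 42·0.28
 = 0 + 0 + 2.76 + 11.76
 = 14.52

14.52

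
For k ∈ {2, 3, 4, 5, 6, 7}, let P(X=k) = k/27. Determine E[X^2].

29

E[X^2] = Σ x^2·P(X=x)
 = 4·2/27 + 9·1/9 + 16·4/27 + 25·5/27 + 36·2/9 + 49·7/27
 = 8/27 + 1 + 64/27 + 125/27 + 8 + 343/27
 = 29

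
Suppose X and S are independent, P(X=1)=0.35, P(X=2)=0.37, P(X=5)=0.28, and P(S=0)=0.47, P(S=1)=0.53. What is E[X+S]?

E[X+S] = Σ_x Σ_s (x+s) · P(X=x)P(S=s)
 = 1·0.1645 + 2·0.1855 + 2·0.1739 + 3·0.1961 + 5·0.1316 + 6·0.1484
 = 0.1645 + 0.371 + 0.3478 + 0.5883 + 0.658 + 0.8904
 = 3.02

3.02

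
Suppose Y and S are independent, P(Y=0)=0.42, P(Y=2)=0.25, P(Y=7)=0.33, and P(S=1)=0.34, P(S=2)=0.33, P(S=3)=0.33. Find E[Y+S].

4.8

E[Y+S] = Σ_y Σ_s (y+s) · P(Y=y)P(S=s)
 = 1·0.1428 + 2·0.1386 + 3·0.1386 + 3·0.085 + 4·0.0825 + 5·0.0825 + 8·0.1122 + 9·0.1089 + 10·0.1089
 = 0.1428 + 0.2772 + 0.4158 + 0.255 + 0.33 + 0.4125 + 0.8976 + 0.9801 + 1.089
 = 4.8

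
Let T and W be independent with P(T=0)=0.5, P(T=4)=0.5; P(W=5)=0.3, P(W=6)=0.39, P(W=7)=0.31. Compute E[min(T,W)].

E[min(T,W)] = Σ_t Σ_w min(t,w) · P(T=t)P(W=w)
 = 0·0.15 + 0·0.195 + 0·0.155 + 4·0.15 + 4·0.195 + 4·0.155
 = 0 + 0 + 0 + 0.6 + 0.78 + 0.62
 = 2

2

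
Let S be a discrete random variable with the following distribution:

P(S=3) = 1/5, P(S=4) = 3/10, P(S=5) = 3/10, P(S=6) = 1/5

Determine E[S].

E[S] = Σ s·P(S=s)
 = 3·1/5 + 4·3/10 + 5·3/10 + 6·1/5
 = 3/5 + 6/5 + 3/2 + 6/5
 = 9/2

4.5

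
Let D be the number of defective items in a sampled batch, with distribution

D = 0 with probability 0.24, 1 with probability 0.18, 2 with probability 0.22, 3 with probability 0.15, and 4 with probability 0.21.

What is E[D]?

1.91

E[D] = Σ d·P(D=d)
 = 0·0.24 + 1·0.18 + 2·0.22 + 3·0.15 + 4·0.21
 = 0 + 0.18 + 0.44 + 0.45 + 0.84
 = 1.91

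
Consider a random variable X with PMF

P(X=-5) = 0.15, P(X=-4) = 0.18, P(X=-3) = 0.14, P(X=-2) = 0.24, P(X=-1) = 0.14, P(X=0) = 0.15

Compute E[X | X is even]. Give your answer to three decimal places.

P(X is even) = 0.18 + 0.24 + 0.15 = 0.57.
E[X | X is even] = [(-4)·0.18 + (-2)·0.24 + 0·0.15] / 0.57
 = -1.2 / 0.57
 = -40/19

-2.105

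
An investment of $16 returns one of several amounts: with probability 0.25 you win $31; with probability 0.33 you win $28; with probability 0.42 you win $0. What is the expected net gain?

0.99

E[payout] = 31·0.25 + 28·0.33 + 0·0.42
 = 7.75 + 9.24 + 0
 = 16.99
Net = 16.99 - 16 = 0.99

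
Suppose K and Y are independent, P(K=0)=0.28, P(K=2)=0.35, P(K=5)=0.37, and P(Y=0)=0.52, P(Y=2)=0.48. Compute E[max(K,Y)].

E[max(K,Y)] = Σ_k Σ_y max(k,y) · P(K=k)P(Y=y)
 = 0·0.1456 + 2·0.1344 + 2·0.182 + 2·0.168 + 5·0.1924 + 5·0.1776
 = 0 + 0.2688 + 0.364 + 0.336 + 0.962 + 0.888
 = 2.8188

2.8188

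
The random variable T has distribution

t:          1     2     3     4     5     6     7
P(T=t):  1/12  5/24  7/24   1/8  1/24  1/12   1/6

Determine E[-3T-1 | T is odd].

P(T is odd) = 1/12 + 7/24 + 1/24 + 1/6 = 7/12.
E[-3T-1 | T is odd] = [(-4)·1/12 + (-10)·7/24 + (-16)·1/24 + (-22)·1/6] / (7/12)
 = -91/12 / (7/12)
 = -13

-13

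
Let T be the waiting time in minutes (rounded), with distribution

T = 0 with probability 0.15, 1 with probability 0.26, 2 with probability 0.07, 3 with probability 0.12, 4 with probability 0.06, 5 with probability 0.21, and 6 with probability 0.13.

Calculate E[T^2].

12.51

E[T^2] = Σ t^2·P(T=t)
 = 0·0.15 + 1·0.26 + 4·0.07 + 9·0.12 + 16·0.06 + 25·0.21 + 36·0.13
 = 0 + 0.26 + 0.28 + 1.08 + 0.96 + 5.25 + 4.68
 = 12.51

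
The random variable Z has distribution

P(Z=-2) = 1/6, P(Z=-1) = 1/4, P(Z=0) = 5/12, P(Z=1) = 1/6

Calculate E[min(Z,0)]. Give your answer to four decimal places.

-0.5833

E[min(Z,0)] = Σ min(z,0)·P(Z=z)
 = (-2)·1/6 + (-1)·1/4 + 0·5/12 + 0·1/6
 = (-1/3) + (-1/4) + 0 + 0
 = -7/12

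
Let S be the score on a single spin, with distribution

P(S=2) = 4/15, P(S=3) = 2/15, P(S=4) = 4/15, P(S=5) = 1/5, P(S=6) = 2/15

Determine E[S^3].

E[S^3] = Σ s^3·P(S=s)
 = 8·4/15 + 27·2/15 + 64·4/15 + 125·1/5 + 216·2/15
 = 32/15 + 18/5 + 256/15 + 25 + 144/5
 = 383/5

76.6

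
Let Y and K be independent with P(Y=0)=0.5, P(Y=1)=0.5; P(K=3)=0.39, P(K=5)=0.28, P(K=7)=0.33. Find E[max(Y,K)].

E[max(Y,K)] = Σ_y Σ_k max(y,k) · P(Y=y)P(K=k)
 = 3·0.195 + 5·0.14 + 7·0.165 + 3·0.195 + 5·0.14 + 7·0.165
 = 0.585 + 0.7 + 1.155 + 0.585 + 0.7 + 1.155
 = 4.88

4.88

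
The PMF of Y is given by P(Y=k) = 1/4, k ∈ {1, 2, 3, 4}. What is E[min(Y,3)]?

E[min(Y,3)] = Σ min(y,3)·P(Y=y)
 = 1·1/4 + 2·1/4 + 3·1/4 + 3·1/4
 = 1/4 + 1/2 + 3/4 + 3/4
 = 9/4

2.25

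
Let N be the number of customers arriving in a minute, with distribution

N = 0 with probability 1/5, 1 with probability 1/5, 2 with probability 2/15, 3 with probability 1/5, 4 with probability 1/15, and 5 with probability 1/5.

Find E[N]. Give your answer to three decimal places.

E[N] = Σ n·P(N=n)
 = 0·1/5 + 1·1/5 + 2·2/15 + 3·1/5 + 4·1/15 + 5·1/5
 = 0 + 1/5 + 4/15 + 3/5 + 4/15 + 1
 = 7/3

2.333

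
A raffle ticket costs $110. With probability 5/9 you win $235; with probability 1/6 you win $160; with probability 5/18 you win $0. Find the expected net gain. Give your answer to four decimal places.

E[payout] = 235·5/9 + 160·1/6 + 0·5/18
 = 1175/9 + 80/3 + 0
 = 1415/9
Net = 1415/9 - 110 = 425/9

47.2222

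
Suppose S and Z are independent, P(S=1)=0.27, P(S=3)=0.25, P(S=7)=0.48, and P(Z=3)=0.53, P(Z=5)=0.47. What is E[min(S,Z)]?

E[min(S,Z)] = Σ_s Σ_z min(s,z) · P(S=s)P(Z=z)
 = 1·0.1431 + 1·0.1269 + 3·0.1325 + 3·0.1175 + 3·0.2544 + 5·0.2256
 = 0.1431 + 0.1269 + 0.3975 + 0.3525 + 0.7632 + 1.128
 = 2.9112

2.9112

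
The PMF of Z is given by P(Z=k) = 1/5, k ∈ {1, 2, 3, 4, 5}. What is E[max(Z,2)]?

E[max(Z,2)] = Σ max(z,2)·P(Z=z)
 = 2·1/5 + 2·1/5 + 3·1/5 + 4·1/5 + 5·1/5
 = 2/5 + 2/5 + 3/5 + 4/5 + 1
 = 16/5

3.2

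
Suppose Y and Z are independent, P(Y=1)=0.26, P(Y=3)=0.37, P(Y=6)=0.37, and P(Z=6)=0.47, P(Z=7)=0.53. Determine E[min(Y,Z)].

3.59

E[min(Y,Z)] = Σ_y Σ_z min(y,z) · P(Y=y)P(Z=z)
 = 1·0.1222 + 1·0.1378 + 3·0.1739 + 3·0.1961 + 6·0.1739 + 6·0.1961
 = 0.1222 + 0.1378 + 0.5217 + 0.5883 + 1.0434 + 1.1766
 = 3.59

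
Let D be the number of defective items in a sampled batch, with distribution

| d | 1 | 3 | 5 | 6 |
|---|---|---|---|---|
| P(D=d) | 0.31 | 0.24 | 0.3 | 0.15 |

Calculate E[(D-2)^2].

5.65

E[(D-2)^2] = Σ (d-2)^2·P(D=d)
 = 1·0.31 + 1·0.24 + 9·0.3 + 16·0.15
 = 0.31 + 0.24 + 2.7 + 2.4
 = 5.65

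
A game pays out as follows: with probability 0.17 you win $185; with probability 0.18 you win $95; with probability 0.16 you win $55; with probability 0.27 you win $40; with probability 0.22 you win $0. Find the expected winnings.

E[payout] = 185·0.17 + 95·0.18 + 55·0.16 + 40·0.27 + 0·0.22
 = 31.45 + 17.1 + 8.8 + 10.8 + 0
 = 68.15

68.15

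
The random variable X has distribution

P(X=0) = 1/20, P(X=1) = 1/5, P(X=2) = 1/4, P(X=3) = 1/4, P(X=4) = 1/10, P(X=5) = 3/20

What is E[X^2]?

E[X^2] = Σ x^2·P(X=x)
 = 0·1/20 + 1·1/5 + 4·1/4 + 9·1/4 + 16·1/10 + 25·3/20
 = 0 + 1/5 + 1 + 9/4 + 8/5 + 15/4
 = 44/5

8.8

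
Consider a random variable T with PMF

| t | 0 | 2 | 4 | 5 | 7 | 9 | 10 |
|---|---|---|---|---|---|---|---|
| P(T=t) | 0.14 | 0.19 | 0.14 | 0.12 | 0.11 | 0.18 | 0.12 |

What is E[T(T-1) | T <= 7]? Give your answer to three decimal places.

12.971

P(T <= 7) = 0.14 + 0.19 + 0.14 + 0.12 + 0.11 = 0.7.
E[T(T-1) | T <= 7] = [0·0.14 + 2·0.19 + 12·0.14 + 20·0.12 + 42·0.11] / 0.7
 = 9.08 / 0.7
 = 454/35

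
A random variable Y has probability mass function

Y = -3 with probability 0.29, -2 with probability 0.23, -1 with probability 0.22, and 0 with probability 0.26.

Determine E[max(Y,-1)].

-0.74

E[max(Y,-1)] = Σ max(y,-1)·P(Y=y)
 = (-1)·0.29 + (-1)·0.23 + (-1)·0.22 + 0·0.26
 = (-0.29) + (-0.23) + (-0.22) + 0
 = -0.74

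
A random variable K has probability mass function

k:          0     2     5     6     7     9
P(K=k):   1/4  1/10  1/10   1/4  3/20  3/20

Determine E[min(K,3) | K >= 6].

P(K >= 6) = 1/4 + 3/20 + 3/20 = 11/20.
E[min(K,3) | K >= 6] = [3·1/4 + 3·3/20 + 3·3/20] / (11/20)
 = 33/20 / (11/20)
 = 3

3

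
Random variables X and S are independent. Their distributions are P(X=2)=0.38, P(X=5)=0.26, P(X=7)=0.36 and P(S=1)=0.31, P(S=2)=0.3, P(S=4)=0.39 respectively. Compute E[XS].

11.3126

E[XS] = Σ_x Σ_s xs · P(X=x)P(S=s)
 = 2·0.1178 + 4·0.114 + 8·0.1482 + 5·0.0806 + 10·0.078 + 20·0.1014 + 7·0.1116 + 14·0.108 + 28·0.1404
 = 0.2356 + 0.456 + 1.1856 + 0.403 + 0.78 + 2.028 + 0.7812 + 1.512 + 3.9312
 = 11.3126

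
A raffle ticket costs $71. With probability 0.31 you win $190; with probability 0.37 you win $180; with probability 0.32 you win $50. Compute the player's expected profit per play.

70.5

E[payout] = 190·0.31 + 180·0.37 + 50·0.32
 = 58.9 + 66.6 + 16
 = 141.5
Net = 141.5 - 71 = 70.5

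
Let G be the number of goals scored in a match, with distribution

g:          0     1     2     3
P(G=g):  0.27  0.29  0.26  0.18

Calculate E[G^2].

E[G^2] = Σ g^2·P(G=g)
 = 0·0.27 + 1·0.29 + 4·0.26 + 9·0.18
 = 0 + 0.29 + 1.04 + 1.62
 = 2.95

2.95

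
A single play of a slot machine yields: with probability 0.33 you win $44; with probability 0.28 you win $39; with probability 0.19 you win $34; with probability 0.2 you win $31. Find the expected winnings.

E[payout] = 44·0.33 + 39·0.28 + 34·0.19 + 31·0.2
 = 14.52 + 10.92 + 6.46 + 6.2
 = 38.1

38.1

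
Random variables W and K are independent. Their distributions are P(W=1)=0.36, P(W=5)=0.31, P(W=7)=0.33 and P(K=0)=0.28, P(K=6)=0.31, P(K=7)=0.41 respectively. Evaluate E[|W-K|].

3.0778

E[|W-K|] = Σ_w Σ_k |w-k| · P(W=w)P(K=k)
 = 1·0.1008 + 5·0.1116 + 6·0.1476 + 5·0.0868 + 1·0.0961 + 2·0.1271 + 7·0.0924 + 1·0.1023 + 0·0.1353
 = 0.1008 + 0.558 + 0.8856 + 0.434 + 0.0961 + 0.2542 + 0.6468 + 0.1023 + 0
 = 3.0778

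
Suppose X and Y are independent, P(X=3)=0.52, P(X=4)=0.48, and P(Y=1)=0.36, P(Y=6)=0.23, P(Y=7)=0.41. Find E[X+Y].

8.09

E[X+Y] = Σ_x Σ_y (x+y) · P(X=x)P(Y=y)
 = 4·0.1872 + 9·0.1196 + 10·0.2132 + 5·0.1728 + 10·0.1104 + 11·0.1968
 = 0.7488 + 1.0764 + 2.132 + 0.864 + 1.104 + 2.1648
 = 8.09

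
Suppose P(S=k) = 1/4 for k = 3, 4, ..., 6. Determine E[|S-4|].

1

E[|S-4|] = Σ |s-4|·P(S=s)
 = 1·1/4 + 0·1/4 + 1·1/4 + 2·1/4
 = 1/4 + 0 + 1/4 + 1/2
 = 1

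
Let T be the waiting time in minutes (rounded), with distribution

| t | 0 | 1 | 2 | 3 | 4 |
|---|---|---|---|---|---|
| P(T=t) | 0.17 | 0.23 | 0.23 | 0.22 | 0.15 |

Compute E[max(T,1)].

E[max(T,1)] = Σ max(t,1)·P(T=t)
 = 1·0.17 + 1·0.23 + 2·0.23 + 3·0.22 + 4·0.15
 = 0.17 + 0.23 + 0.46 + 0.66 + 0.6
 = 2.12

2.12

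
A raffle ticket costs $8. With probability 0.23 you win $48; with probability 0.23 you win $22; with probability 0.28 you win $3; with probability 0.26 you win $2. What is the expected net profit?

9.46

E[payout] = 48·0.23 + 22·0.23 + 3·0.28 + 2·0.26
 = 11.04 + 5.06 + 0.84 + 0.52
 = 17.46
Net = 17.46 - 8 = 9.46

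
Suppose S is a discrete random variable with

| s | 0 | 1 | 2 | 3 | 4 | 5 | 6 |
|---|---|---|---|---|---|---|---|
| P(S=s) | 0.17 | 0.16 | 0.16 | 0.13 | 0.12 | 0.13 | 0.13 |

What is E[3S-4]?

E[3S-4] = Σ (3s-4)·P(S=s)
 = (-4)·0.17 + (-1)·0.16 + 2·0.16 + 5·0.13 + 8·0.12 + 11·0.13 + 14·0.13
 = (-0.68) + (-0.16) + 0.32 + 0.65 + 0.96 + 1.43 + 1.82
 = 4.34

4.34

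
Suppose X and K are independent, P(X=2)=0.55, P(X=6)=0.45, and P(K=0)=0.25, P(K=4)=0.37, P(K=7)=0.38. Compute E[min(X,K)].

E[min(X,K)] = Σ_x Σ_k min(x,k) · P(X=x)P(K=k)
 = 0·0.1375 + 2·0.2035 + 2·0.209 + 0·0.1125 + 4·0.1665 + 6·0.171
 = 0 + 0.407 + 0.418 + 0 + 0.666 + 1.026
 = 2.517

2.517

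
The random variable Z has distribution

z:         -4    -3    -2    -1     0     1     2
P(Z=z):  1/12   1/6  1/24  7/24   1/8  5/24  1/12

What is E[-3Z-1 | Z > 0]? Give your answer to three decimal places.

-4.857

P(Z > 0) = 5/24 + 1/12 = 7/24.
E[-3Z-1 | Z > 0] = [(-4)·5/24 + (-7)·1/12] / (7/24)
 = -17/12 / (7/24)
 = -34/7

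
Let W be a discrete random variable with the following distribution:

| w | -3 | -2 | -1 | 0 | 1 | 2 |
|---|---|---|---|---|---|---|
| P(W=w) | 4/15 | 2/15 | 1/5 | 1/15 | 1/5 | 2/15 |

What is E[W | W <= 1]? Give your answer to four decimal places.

-1.2308

P(W <= 1) = 4/15 + 2/15 + 1/5 + 1/15 + 1/5 = 13/15.
E[W | W <= 1] = [(-3)·4/15 + (-2)·2/15 + (-1)·1/5 + 0·1/15 + 1·1/5] / (13/15)
 = -16/15 / (13/15)
 = -16/13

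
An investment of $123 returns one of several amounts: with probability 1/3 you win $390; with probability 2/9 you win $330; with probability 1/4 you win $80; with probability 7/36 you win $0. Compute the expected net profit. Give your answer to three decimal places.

E[payout] = 390·1/3 + 330·2/9 + 80·1/4 + 0·7/36
 = 130 + 220/3 + 20 + 0
 = 670/3
Net = 670/3 - 123 = 301/3

100.333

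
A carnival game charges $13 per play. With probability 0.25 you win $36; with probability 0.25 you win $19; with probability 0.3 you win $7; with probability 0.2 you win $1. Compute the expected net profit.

E[payout] = 36·0.25 + 19·0.25 + 7·0.3 + 1·0.2
 = 9 + 4.75 + 2.1 + 0.2
 = 16.05
Net = 16.05 - 13 = 3.05

3.05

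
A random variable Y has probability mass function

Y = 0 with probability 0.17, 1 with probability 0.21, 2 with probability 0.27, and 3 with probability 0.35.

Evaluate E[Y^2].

4.44

E[Y^2] = Σ y^2·P(Y=y)
 = 0·0.17 + 1·0.21 + 4·0.27 + 9·0.35
 = 0 + 0.21 + 1.08 + 3.15
 = 4.44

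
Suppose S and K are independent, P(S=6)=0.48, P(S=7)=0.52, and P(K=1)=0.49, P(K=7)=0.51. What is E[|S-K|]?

E[|S-K|] = Σ_s Σ_k |s-k| · P(S=s)P(K=k)
 = 5·0.2352 + 1·0.2448 + 6·0.2548 + 0·0.2652
 = 1.176 + 0.2448 + 1.5288 + 0
 = 2.9496

2.9496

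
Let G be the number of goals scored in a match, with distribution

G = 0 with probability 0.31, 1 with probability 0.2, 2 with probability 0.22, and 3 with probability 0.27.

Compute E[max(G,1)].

E[max(G,1)] = Σ max(g,1)·P(G=g)
 = 1·0.31 + 1·0.2 + 2·0.22 + 3·0.27
 = 0.31 + 0.2 + 0.44 + 0.81
 = 1.76

1.76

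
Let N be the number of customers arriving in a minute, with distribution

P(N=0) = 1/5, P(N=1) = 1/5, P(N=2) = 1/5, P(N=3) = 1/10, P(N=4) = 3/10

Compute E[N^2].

6.7

E[N^2] = Σ n^2·P(N=n)
 = 0·1/5 + 1·1/5 + 4·1/5 + 9·1/10 + 16·3/10
 = 0 + 1/5 + 4/5 + 9/10 + 24/5
 = 67/10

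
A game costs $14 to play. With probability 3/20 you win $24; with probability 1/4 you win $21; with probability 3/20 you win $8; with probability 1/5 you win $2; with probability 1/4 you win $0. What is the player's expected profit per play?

E[payout] = 24·3/20 + 21·1/4 + 8·3/20 + 2·1/5 + 0·1/4
 = 18/5 + 21/4 + 6/5 + 2/5 + 0
 = 209/20
Net = 209/20 - 14 = -71/20

-3.55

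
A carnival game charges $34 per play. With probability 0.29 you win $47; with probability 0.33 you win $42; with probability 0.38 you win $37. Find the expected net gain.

E[payout] = 47·0.29 + 42·0.33 + 37·0.38
 = 13.63 + 13.86 + 14.06
 = 41.55
Net = 41.55 - 34 = 7.55

7.55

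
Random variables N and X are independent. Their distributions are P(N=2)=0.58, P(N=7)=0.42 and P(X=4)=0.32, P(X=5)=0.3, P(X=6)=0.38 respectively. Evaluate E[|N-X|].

E[|N-X|] = Σ_n Σ_x |n-x| · P(N=n)P(X=x)
 = 2·0.1856 + 3·0.174 + 4·0.2204 + 3·0.1344 + 2·0.126 + 1·0.1596
 = 0.3712 + 0.522 + 0.8816 + 0.4032 + 0.252 + 0.1596
 = 2.5896

2.5896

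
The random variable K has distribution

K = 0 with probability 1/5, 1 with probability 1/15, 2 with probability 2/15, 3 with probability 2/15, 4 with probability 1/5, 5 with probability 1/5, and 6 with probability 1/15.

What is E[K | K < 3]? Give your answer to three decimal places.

0.833

P(K < 3) = 1/5 + 1/15 + 2/15 = 2/5.
E[K | K < 3] = [0·1/5 + 1·1/15 + 2·2/15] / (2/5)
 = 1/3 / (2/5)
 = 5/6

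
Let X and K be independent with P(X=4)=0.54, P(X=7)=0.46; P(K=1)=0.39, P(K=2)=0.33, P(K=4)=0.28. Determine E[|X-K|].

3.21

E[|X-K|] = Σ_x Σ_k |x-k| · P(X=x)P(K=k)
 = 3·0.2106 + 2·0.1782 + 0·0.1512 + 6·0.1794 + 5·0.1518 + 3·0.1288
 = 0.6318 + 0.3564 + 0 + 1.0764 + 0.759 + 0.3864
 = 3.21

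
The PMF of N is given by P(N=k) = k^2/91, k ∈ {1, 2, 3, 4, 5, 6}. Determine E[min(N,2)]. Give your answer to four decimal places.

E[min(N,2)] = Σ min(n,2)·P(N=n)
 = 1·1/91 + 2·4/91 + 2·9/91 + 2·16/91 + 2·25/91 + 2·36/91
 = 1/91 + 8/91 + 18/91 + 32/91 + 50/91 + 72/91
 = 181/91

1.9890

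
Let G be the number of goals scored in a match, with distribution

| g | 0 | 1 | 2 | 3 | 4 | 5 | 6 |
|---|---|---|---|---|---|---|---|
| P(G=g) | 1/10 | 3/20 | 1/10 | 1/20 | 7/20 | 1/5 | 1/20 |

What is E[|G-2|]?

E[|G-2|] = Σ |g-2|·P(G=g)
 = 2·1/10 + 1·3/20 + 0·1/10 + 1·1/20 + 2·7/20 + 3·1/5 + 4·1/20
 = 1/5 + 3/20 + 0 + 1/20 + 7/10 + 3/5 + 1/5
 = 19/10

1.9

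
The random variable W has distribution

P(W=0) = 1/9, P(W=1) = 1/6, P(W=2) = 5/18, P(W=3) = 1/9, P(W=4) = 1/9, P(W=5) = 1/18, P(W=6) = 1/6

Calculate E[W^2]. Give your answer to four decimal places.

E[W^2] = Σ w^2·P(W=w)
 = 0·1/9 + 1·1/6 + 4·5/18 + 9·1/9 + 16·1/9 + 25·1/18 + 36·1/6
 = 0 + 1/6 + 10/9 + 1 + 16/9 + 25/18 + 6
 = 103/9

11.4444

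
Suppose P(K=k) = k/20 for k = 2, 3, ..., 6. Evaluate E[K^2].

22

E[K^2] = Σ k^2·P(K=k)
 = 4·1/10 + 9·3/20 + 16·1/5 + 25·1/4 + 36·3/10
 = 2/5 + 27/20 + 16/5 + 25/4 + 54/5
 = 22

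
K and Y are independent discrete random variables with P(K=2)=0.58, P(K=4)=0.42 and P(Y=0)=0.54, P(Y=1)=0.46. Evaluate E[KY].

E[KY] = Σ_k Σ_y ky · P(K=k)P(Y=y)
 = 0·0.3132 + 2·0.2668 + 0·0.2268 + 4·0.1932
 = 0 + 0.5336 + 0 + 0.7728
 = 1.3064

1.3064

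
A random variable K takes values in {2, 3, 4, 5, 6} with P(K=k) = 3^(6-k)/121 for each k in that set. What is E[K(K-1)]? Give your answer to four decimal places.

4.3140

E[K(K-1)] = Σ k(k-1)·P(K=k)
 = 2·81/121 + 6·27/121 + 12·9/121 + 20·3/121 + 30·1/121
 = 162/121 + 162/121 + 108/121 + 60/121 + 30/121
 = 522/121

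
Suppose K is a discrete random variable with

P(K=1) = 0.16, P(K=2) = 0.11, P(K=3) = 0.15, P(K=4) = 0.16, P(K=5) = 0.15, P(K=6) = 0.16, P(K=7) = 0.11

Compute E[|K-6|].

2.27

E[|K-6|] = Σ |k-6|·P(K=k)
 = 5·0.16 + 4·0.11 + 3·0.15 + 2·0.16 + 1·0.15 + 0·0.16 + 1·0.11
 = 0.8 + 0.44 + 0.45 + 0.32 + 0.15 + 0 + 0.11
 = 2.27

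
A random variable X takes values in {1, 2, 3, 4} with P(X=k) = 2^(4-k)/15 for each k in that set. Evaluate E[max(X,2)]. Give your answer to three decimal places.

E[max(X,2)] = Σ max(x,2)·P(X=x)
 = 2·8/15 + 2·4/15 + 3·2/15 + 4·1/15
 = 16/15 + 8/15 + 2/5 + 4/15
 = 34/15

2.267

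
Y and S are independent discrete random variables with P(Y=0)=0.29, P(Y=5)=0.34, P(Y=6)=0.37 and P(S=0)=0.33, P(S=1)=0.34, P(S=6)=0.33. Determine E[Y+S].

E[Y+S] = Σ_y Σ_s (y+s) · P(Y=y)P(S=s)
 = 0·0.0957 + 1·0.0986 + 6·0.0957 + 5·0.1122 + 6·0.1156 + 11·0.1122 + 6·0.1221 + 7·0.1258 + 12·0.1221
 = 0 + 0.0986 + 0.5742 + 0.561 + 0.6936 + 1.2342 + 0.7326 + 0.8806 + 1.4652
 = 6.24

6.24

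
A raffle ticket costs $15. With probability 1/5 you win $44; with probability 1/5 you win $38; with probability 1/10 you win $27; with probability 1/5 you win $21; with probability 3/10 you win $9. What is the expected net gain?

E[payout] = 44·1/5 + 38·1/5 + 27·1/10 + 21·1/5 + 9·3/10
 = 44/5 + 38/5 + 27/10 + 21/5 + 27/10
 = 26
Net = 26 - 15 = 11

11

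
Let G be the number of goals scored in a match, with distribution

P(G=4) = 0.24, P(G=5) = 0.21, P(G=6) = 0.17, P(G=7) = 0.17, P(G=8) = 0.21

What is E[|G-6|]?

1.28

E[|G-6|] = Σ |g-6|·P(G=g)
 = 2·0.24 + 1·0.21 + 0·0.17 + 1·0.17 + 2·0.21
 = 0.48 + 0.21 + 0 + 0.17 + 0.42
 = 1.28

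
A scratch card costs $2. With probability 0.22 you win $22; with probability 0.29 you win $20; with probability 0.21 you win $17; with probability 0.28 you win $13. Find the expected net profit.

15.85

E[payout] = 22·0.22 + 20·0.29 + 17·0.21 + 13·0.28
 = 4.84 + 5.8 + 3.57 + 3.64
 = 17.85
Net = 17.85 - 2 = 15.85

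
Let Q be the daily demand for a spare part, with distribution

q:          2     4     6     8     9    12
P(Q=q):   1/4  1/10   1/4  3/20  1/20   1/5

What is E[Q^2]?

E[Q^2] = Σ q^2·P(Q=q)
 = 4·1/4 + 16·1/10 + 36·1/4 + 64·3/20 + 81·1/20 + 144·1/5
 = 1 + 8/5 + 9 + 48/5 + 81/20 + 144/5
 = 1081/20

54.05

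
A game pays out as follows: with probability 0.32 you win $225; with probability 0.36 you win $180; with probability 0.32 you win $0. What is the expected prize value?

136.8

E[payout] = 225·0.32 + 180·0.36 + 0·0.32
 = 72 + 64.8 + 0
 = 136.8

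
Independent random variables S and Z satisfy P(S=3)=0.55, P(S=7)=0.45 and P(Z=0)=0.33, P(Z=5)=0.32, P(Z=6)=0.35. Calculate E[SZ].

17.76

E[SZ] = Σ_s Σ_z sz · P(S=s)P(Z=z)
 = 0·0.1815 + 15·0.176 + 18·0.1925 + 0·0.1485 + 35·0.144 + 42·0.1575
 = 0 + 2.64 + 3.465 + 0 + 5.04 + 6.615
 = 17.76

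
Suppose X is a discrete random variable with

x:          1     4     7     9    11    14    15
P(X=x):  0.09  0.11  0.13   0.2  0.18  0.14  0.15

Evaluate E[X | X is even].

P(X is even) = 0.11 + 0.14 = 0.25.
E[X | X is even] = [4·0.11 + 14·0.14] / 0.25
 = 2.4 / 0.25
 = 48/5

9.6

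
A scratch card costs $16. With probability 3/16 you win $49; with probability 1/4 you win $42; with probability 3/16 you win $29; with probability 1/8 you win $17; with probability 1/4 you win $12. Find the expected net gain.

E[payout] = 49·3/16 + 42·1/4 + 29·3/16 + 17·1/8 + 12·1/4
 = 147/16 + 21/2 + 87/16 + 17/8 + 3
 = 121/4
Net = 121/4 - 16 = 57/4

14.25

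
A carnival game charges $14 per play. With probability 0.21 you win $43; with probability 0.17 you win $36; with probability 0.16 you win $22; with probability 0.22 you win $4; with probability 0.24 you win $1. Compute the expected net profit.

E[payout] = 43·0.21 + 36·0.17 + 22·0.16 + 4·0.22 + 1·0.24
 = 9.03 + 6.12 + 3.52 + 0.88 + 0.24
 = 19.79
Net = 19.79 - 14 = 5.79

5.79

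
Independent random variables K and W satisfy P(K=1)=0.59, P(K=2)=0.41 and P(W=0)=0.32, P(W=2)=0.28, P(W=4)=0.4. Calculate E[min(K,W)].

0.9588

E[min(K,W)] = Σ_k Σ_w min(k,w) · P(K=k)P(W=w)
 = 0·0.1888 + 1·0.1652 + 1·0.236 + 0·0.1312 + 2·0.1148 + 2·0.164
 = 0 + 0.1652 + 0.236 + 0 + 0.2296 + 0.328
 = 0.9588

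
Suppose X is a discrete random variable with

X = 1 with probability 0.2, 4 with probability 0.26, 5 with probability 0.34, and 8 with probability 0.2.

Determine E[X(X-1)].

21.12

E[X(X-1)] = Σ x(x-1)·P(X=x)
 = 0·0.2 + 12·0.26 + 20·0.34 + 56·0.2
 = 0 + 3.12 + 6.8 + 11.2
 = 21.12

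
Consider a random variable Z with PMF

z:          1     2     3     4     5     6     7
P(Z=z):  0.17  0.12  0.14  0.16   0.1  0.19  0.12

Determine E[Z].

3.95

E[Z] = Σ z·P(Z=z)
 = 1·0.17 + 2·0.12 + 3·0.14 + 4·0.16 + 5·0.1 + 6·0.19 + 7·0.12
 = 0.17 + 0.24 + 0.42 + 0.64 + 0.5 + 1.14 + 0.84
 = 3.95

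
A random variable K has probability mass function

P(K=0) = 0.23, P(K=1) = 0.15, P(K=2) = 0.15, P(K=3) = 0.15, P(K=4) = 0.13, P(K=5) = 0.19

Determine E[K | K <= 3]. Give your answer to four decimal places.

P(K <= 3) = 0.23 + 0.15 + 0.15 + 0.15 = 0.68.
E[K | K <= 3] = [0·0.23 + 1·0.15 + 2·0.15 + 3·0.15] / 0.68
 = 0.9 / 0.68
 = 45/34

1.3235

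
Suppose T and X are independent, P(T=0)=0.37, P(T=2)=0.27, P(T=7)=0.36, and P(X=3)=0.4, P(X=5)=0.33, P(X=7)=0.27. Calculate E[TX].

14.5044

E[TX] = Σ_t Σ_x tx · P(T=t)P(X=x)
 = 0·0.148 + 0·0.1221 + 0·0.0999 + 6·0.108 + 10·0.0891 + 14·0.0729 + 21·0.144 + 35·0.1188 + 49·0.0972
 = 0 + 0 + 0 + 0.648 + 0.891 + 1.0206 + 3.024 + 4.158 + 4.7628
 = 14.5044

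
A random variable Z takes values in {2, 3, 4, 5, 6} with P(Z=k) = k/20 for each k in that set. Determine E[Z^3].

113.7

E[Z^3] = Σ z^3·P(Z=z)
 = 8·1/10 + 27·3/20 + 64·1/5 + 125·1/4 + 216·3/10
 = 4/5 + 81/20 + 64/5 + 125/4 + 324/5
 = 1137/10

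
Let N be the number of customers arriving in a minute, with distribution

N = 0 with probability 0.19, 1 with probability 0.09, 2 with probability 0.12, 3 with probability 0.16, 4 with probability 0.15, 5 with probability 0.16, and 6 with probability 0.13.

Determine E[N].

E[N] = Σ n·P(N=n)
 = 0·0.19 + 1·0.09 + 2·0.12 + 3·0.16 + 4·0.15 + 5·0.16 + 6·0.13
 = 0 + 0.09 + 0.24 + 0.48 + 0.6 + 0.8 + 0.78
 = 2.99

2.99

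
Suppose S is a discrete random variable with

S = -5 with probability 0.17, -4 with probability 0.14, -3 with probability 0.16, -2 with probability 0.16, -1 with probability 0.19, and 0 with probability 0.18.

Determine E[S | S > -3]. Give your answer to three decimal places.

P(S > -3) = 0.16 + 0.19 + 0.18 = 0.53.
E[S | S > -3] = [(-2)·0.16 + (-1)·0.19 + 0·0.18] / 0.53
 = -0.51 / 0.53
 = -51/53

-0.962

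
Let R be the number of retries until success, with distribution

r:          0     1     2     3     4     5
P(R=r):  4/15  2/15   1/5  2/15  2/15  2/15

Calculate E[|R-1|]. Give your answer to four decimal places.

E[|R-1|] = Σ |r-1|·P(R=r)
 = 1·4/15 + 0·2/15 + 1·1/5 + 2·2/15 + 3·2/15 + 4·2/15
 = 4/15 + 0 + 1/5 + 4/15 + 2/5 + 8/15
 = 5/3

1.6667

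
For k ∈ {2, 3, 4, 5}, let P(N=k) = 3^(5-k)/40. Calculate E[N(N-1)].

E[N(N-1)] = Σ n(n-1)·P(N=n)
 = 2·27/40 + 6·9/40 + 12·3/40 + 20·1/40
 = 27/20 + 27/20 + 9/10 + 1/2
 = 41/10

4.1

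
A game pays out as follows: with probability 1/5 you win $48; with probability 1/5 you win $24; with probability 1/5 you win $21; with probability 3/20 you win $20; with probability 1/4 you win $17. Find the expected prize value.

25.85

E[payout] = 48·1/5 + 24·1/5 + 21·1/5 + 20·3/20 + 17·1/4
 = 48/5 + 24/5 + 21/5 + 3 + 17/4
 = 517/20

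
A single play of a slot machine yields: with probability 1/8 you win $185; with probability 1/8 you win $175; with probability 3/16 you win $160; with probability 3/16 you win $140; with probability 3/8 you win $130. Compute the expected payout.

E[payout] = 185·1/8 + 175·1/8 + 160·3/16 + 140·3/16 + 130·3/8
 = 185/8 + 175/8 + 30 + 105/4 + 195/4
 = 150

150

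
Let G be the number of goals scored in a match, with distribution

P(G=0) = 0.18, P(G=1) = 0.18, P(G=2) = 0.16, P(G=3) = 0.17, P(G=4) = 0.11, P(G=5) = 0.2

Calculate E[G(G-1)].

E[G(G-1)] = Σ g(g-1)·P(G=g)
 = 0·0.18 + 0·0.18 + 2·0.16 + 6·0.17 + 12·0.11 + 20·0.2
 = 0 + 0 + 0.32 + 1.02 + 1.32 + 4
 = 6.66

6.66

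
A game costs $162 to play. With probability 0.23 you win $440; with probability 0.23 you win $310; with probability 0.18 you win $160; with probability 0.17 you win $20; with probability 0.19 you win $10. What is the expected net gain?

E[payout] = 440·0.23 + 310·0.23 + 160·0.18 + 20·0.17 + 10·0.19
 = 101.2 + 71.3 + 28.8 + 3.4 + 1.9
 = 206.6
Net = 206.6 - 162 = 44.6

44.6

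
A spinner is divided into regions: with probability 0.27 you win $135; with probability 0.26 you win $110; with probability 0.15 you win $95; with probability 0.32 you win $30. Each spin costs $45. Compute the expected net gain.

43.9

E[payout] = 135·0.27 + 110·0.26 + 95·0.15 + 30·0.32
 = 36.45 + 28.6 + 14.25 + 9.6
 = 88.9
Net = 88.9 - 45 = 43.9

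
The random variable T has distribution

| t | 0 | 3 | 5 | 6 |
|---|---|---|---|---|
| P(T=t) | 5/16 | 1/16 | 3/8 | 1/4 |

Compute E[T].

E[T] = Σ t·P(T=t)
 = 0·5/16 + 3·1/16 + 5·3/8 + 6·1/4
 = 0 + 3/16 + 15/8 + 3/2
 = 57/16

3.5625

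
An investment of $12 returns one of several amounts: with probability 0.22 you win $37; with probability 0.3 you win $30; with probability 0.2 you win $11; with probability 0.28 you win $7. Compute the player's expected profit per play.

9.3

E[payout] = 37·0.22 + 30·0.3 + 11·0.2 + 7·0.28
 = 8.14 + 9 + 2.2 + 1.96
 = 21.3
Net = 21.3 - 12 = 9.3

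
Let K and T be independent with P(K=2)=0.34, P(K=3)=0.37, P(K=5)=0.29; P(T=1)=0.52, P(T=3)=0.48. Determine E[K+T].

E[K+T] = Σ_k Σ_t (k+t) · P(K=k)P(T=t)
 = 3·0.1768 + 5·0.1632 + 4·0.1924 + 6·0.1776 + 6·0.1508 + 8·0.1392
 = 0.5304 + 0.816 + 0.7696 + 1.0656 + 0.9048 + 1.1136
 = 5.2

5.2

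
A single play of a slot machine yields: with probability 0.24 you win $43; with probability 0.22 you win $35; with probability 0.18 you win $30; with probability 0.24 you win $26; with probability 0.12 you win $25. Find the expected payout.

32.66

E[payout] = 43·0.24 + 35·0.22 + 30·0.18 + 26·0.24 + 25·0.12
 = 10.32 + 7.7 + 5.4 + 6.24 + 3
 = 32.66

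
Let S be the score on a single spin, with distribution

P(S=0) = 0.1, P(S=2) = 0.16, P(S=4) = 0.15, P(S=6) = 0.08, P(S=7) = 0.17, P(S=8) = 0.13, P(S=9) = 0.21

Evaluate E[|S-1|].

4.72

E[|S-1|] = Σ |s-1|·P(S=s)
 = 1·0.1 + 1·0.16 + 3·0.15 + 5·0.08 + 6·0.17 + 7·0.13 + 8·0.21
 = 0.1 + 0.16 + 0.45 + 0.4 + 1.02 + 0.91 + 1.68
 = 4.72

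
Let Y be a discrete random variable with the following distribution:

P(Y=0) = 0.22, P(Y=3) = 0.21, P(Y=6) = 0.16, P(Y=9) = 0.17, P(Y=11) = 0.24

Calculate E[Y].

E[Y] = Σ y·P(Y=y)
 = 0·0.22 + 3·0.21 + 6·0.16 + 9·0.17 + 11·0.24
 = 0 + 0.63 + 0.96 + 1.53 + 2.64
 = 5.76

5.76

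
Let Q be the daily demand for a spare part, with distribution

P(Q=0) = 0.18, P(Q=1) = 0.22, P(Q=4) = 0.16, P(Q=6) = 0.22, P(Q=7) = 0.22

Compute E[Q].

3.72

E[Q] = Σ q·P(Q=q)
 = 0·0.18 + 1·0.22 + 4·0.16 + 6·0.22 + 7·0.22
 = 0 + 0.22 + 0.64 + 1.32 + 1.54
 = 3.72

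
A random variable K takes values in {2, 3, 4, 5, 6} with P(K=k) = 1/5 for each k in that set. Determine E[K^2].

E[K^2] = Σ k^2·P(K=k)
 = 4·1/5 + 9·1/5 + 16·1/5 + 25·1/5 + 36·1/5
 = 4/5 + 9/5 + 16/5 + 5 + 36/5
 = 18

18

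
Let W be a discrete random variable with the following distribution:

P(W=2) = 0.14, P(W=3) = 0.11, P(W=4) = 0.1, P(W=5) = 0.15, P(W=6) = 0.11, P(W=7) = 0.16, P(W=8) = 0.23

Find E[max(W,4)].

E[max(W,4)] = Σ max(w,4)·P(W=w)
 = 4·0.14 + 4·0.11 + 4·0.1 + 5·0.15 + 6·0.11 + 7·0.16 + 8·0.23
 = 0.56 + 0.44 + 0.4 + 0.75 + 0.66 + 1.12 + 1.84
 = 5.77

5.77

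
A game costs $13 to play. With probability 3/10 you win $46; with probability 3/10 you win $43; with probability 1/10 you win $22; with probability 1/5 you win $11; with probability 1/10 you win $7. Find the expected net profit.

18.8

E[payout] = 46·3/10 + 43·3/10 + 22·1/10 + 11·1/5 + 7·1/10
 = 69/5 + 129/10 + 11/5 + 11/5 + 7/10
 = 159/5
Net = 159/5 - 13 = 94/5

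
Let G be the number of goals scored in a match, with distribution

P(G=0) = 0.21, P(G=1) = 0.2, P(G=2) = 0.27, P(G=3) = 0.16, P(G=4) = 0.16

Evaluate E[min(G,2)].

1.38

E[min(G,2)] = Σ min(g,2)·P(G=g)
 = 0·0.21 + 1·0.2 + 2·0.27 + 2·0.16 + 2·0.16
 = 0 + 0.2 + 0.54 + 0.32 + 0.32
 = 1.38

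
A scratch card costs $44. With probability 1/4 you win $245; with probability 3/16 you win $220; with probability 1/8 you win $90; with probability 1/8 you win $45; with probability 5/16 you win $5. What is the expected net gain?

E[payout] = 245·1/4 + 220·3/16 + 90·1/8 + 45·1/8 + 5·5/16
 = 245/4 + 165/4 + 45/4 + 45/8 + 25/16
 = 1935/16
Net = 1935/16 - 44 = 1231/16

76.9375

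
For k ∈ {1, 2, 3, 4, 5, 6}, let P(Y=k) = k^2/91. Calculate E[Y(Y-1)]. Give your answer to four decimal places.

20.1538

E[Y(Y-1)] = Σ y(y-1)·P(Y=y)
 = 0·1/91 + 2·4/91 + 6·9/91 + 12·16/91 + 20·25/91 + 30·36/91
 = 0 + 8/91 + 54/91 + 192/91 + 500/91 + 1080/91
 = 262/13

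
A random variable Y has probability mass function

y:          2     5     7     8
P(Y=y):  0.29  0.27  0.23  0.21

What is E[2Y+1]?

E[2Y+1] = Σ (2y+1)·P(Y=y)
 = 5·0.29 + 11·0.27 + 15·0.23 + 17·0.21
 = 1.45 + 2.97 + 3.45 + 3.57
 = 11.44

11.44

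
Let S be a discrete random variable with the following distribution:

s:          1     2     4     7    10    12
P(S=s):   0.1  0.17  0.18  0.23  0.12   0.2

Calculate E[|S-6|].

3.45

E[|S-6|] = Σ |s-6|·P(S=s)
 = 5·0.1 + 4·0.17 + 2·0.18 + 1·0.23 + 4·0.12 + 6·0.2
 = 0.5 + 0.68 + 0.36 + 0.23 + 0.48 + 1.2
 = 3.45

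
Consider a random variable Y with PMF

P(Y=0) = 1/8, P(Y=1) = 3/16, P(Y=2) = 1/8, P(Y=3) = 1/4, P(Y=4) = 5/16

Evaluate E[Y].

E[Y] = Σ y·P(Y=y)
 = 0·1/8 + 1·3/16 + 2·1/8 + 3·1/4 + 4·5/16
 = 0 + 3/16 + 1/4 + 3/4 + 5/4
 = 39/16

2.4375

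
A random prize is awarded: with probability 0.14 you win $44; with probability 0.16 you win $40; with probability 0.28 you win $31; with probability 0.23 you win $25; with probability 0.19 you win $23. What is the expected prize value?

31.36

E[payout] = 44·0.14 + 40·0.16 + 31·0.28 + 25·0.23 + 23·0.19
 = 6.16 + 6.4 + 8.68 + 5.75 + 4.37
 = 31.36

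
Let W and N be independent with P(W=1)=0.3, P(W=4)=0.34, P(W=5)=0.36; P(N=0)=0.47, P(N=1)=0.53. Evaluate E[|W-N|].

E[|W-N|] = Σ_w Σ_n |w-n| · P(W=w)P(N=n)
 = 1·0.141 + 0·0.159 + 4·0.1598 + 3·0.1802 + 5·0.1692 + 4·0.1908
 = 0.141 + 0 + 0.6392 + 0.5406 + 0.846 + 0.7632
 = 2.93

2.93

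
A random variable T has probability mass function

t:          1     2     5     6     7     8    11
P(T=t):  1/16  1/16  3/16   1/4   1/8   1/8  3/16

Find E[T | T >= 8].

P(T >= 8) = 1/8 + 3/16 = 5/16.
E[T | T >= 8] = [8·1/8 + 11·3/16] / (5/16)
 = 49/16 / (5/16)
 = 49/5

9.8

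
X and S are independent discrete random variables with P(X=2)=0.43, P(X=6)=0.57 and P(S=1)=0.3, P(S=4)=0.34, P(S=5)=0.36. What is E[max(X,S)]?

5.0368

E[max(X,S)] = Σ_x Σ_s max(x,s) · P(X=x)P(S=s)
 = 2·0.129 + 4·0.1462 + 5·0.1548 + 6·0.171 + 6·0.1938 + 6·0.2052
 = 0.258 + 0.5848 + 0.774 + 1.026 + 1.1628 + 1.2312
 = 5.0368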